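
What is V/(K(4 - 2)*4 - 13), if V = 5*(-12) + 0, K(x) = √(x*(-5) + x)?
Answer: 260/99 + 160*I*√2/99 ≈ 2.6263 + 2.2856*I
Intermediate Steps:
K(x) = 2*√(-x) (K(x) = √(-5*x + x) = √(-4*x) = 2*√(-x))
V = -60 (V = -60 + 0 = -60)
V/(K(4 - 2)*4 - 13) = -60/((2*√(-(4 - 2)))*4 - 13) = -60/((2*√(-1*2))*4 - 13) = -60/((2*√(-2))*4 - 13) = -60/((2*(I*√2))*4 - 13) = -60/((2*I*√2)*4 - 13) = -60/(8*I*√2 - 13) = -60/(-13 + 8*I*√2)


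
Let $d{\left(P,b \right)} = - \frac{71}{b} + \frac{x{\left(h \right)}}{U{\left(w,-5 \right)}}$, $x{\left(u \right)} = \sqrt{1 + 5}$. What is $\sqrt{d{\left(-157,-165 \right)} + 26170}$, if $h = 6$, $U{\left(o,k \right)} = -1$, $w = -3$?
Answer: $\frac{\sqrt{712489965 - 27225 \sqrt{6}}}{165} \approx 161.77$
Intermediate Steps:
$x{\left(u \right)} = \sqrt{6}$
$d{\left(P,b \right)} = - \sqrt{6} - \frac{71}{b}$ ($d{\left(P,b \right)} = - \frac{71}{b} + \frac{\sqrt{6}}{-1} = - \frac{71}{b} + \sqrt{6} \left(-1\right) = - \frac{71}{b} - \sqrt{6} = - \sqrt{6} - \frac{71}{b}$)
$\sqrt{d{\left(-157,-165 \right)} + 26170} = \sqrt{\left(- \sqrt{6} - \frac{71}{-165}\right) + 26170} = \sqrt{\left(- \sqrt{6} - - \frac{71}{165}\right) + 26170} = \sqrt{\left(- \sqrt{6} + \frac{71}{165}\right) + 26170} = \sqrt{\left(\frac{71}{165} - \sqrt{6}\right) + 26170} = \sqrt{\frac{4318121}{165} - \sqrt{6}}$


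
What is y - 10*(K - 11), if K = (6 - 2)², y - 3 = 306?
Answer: 259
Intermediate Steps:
y = 309 (y = 3 + 306 = 309)
K = 16 (K = 4² = 16)
y - 10*(K - 11) = 309 - 10*(16 - 11) = 309 - 10*5 = 309 - 50 = 259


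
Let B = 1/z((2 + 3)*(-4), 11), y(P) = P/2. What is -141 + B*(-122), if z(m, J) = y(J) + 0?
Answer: -1795/11 ≈ -163.18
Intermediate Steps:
y(P) = P/2 (y(P) = P*(1/2) = P/2)
z(m, J) = J/2 (z(m, J) = J/2 + 0 = J/2)
B = 2/11 (B = 1/((1/2)*11) = 1/(11/2) = 2/11 ≈ 0.18182)
-141 + B*(-122) = -141 + (2/11)*(-122) = -141 - 244/11 = -1795/11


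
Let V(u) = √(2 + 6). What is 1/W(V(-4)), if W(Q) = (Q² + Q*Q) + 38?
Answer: 1/54 ≈ 0.018519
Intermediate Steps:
V(u) = 2*√2 (V(u) = √8 = 2*√2)
W(Q) = 38 + 2*Q² (W(Q) = (Q² + Q²) + 38 = 2*Q² + 38 = 38 + 2*Q²)
1/W(V(-4)) = 1/(38 + 2*(2*√2)²) = 1/(38 + 2*8) = 1/(38 + 16) = 1/54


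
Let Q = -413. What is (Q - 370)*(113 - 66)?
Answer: -36801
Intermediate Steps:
(Q - 370)*(113 - 66) = (-413 - 370)*(113 - 66) = -783*47 = -36801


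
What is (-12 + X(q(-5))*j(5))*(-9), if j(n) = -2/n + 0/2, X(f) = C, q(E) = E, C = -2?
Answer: 504/5 ≈ 100.80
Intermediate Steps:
X(f) = -2
j(n) = -2/n (j(n) = -2/n + 0*(½) = -2/n + 0 = -2/n)
(-12 + X(q(-5))*j(5))*(-9) = (-12 - (-4)/5)*(-9) = (-12 - 2*(-⅖))*(-9) = (-12 + ⅘)*(-9) = -56/5*(-9) = 504/5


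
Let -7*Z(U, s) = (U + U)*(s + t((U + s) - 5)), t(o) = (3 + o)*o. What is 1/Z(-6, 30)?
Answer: 1/768 ≈ 0.0013021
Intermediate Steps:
t(o) = o*(3 + o)
Z(U, s) = -2*U*(s + (-5 + U + s)*(-2 + U + s))/7 (Z(U, s) = -(U + U)*(s + ((U + s) - 5)*(3 + ((U + s) - 5)))/7 = -2*U*(s + (-5 + U + s)*(3 + (-5 + U + s)))/7 = -2*U*(s + (-5 + U + s)*(-2 + U + s))/7)
1/Z(-6, 30) = 1/(-2/7*(-6)*(30 + (-5 - 6 + 30)*(-2 - 6 + 30))) = 1/(-2/7*(-6)*(30 + 19*22)) = 1/(-2/7*(-6)*(30 + 418)) = 1/(-2/7*(-6)*448) = 1/768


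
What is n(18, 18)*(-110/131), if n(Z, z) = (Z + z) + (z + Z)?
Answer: -7920/131 ≈ -60.458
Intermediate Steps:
n(Z, z) = 2*Z + 2*z (n(Z, z) = (Z + z) + (Z + z) = 2*Z + 2*z)
n(18, 18)*(-110/131) = (2*18 + 2*18)*(-110/131) = (36 + 36)*(-110*1/131) = 72*(-110/131) = -7920/131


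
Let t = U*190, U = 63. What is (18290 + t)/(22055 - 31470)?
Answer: -6052/1883 ≈ -3.2140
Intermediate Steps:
t = 11970 (t = 63*190 = 11970)
(18290 + t)/(22055 - 31470) = (18290 + 11970)/(22055 - 31470) = 30260/(-9415) = 30260*(-1/9415) = -6052/1883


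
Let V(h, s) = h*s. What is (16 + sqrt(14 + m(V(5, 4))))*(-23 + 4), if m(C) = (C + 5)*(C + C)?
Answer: -304 - 247*sqrt(6) ≈ -909.02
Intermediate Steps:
m(C) = 2*C*(5 + C) (m(C) = (5 + C)*(2*C) = 2*C*(5 + C))
(16 + sqrt(14 + m(V(5, 4))))*(-23 + 4) = (16 + sqrt(14 + 2*(5*4)*(5 + 5*4)))*(-23 + 4) = (16 + sqrt(14 + 2*20*(5 + 20)))*(-19) = (16 + sqrt(14 + 2*20*25))*(-19) = (16 + sqrt(14 + 1000))*(-19) = (16 + sqrt(1014))*(-19) = (16 + 13*sqrt(6))*(-19) = -304 - 247*sqrt(6)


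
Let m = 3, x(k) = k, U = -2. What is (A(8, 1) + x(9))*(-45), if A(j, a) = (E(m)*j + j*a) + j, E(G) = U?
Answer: -405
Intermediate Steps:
E(G) = -2
A(j, a) = -j + a*j (A(j, a) = (-2*j + j*a) + j = (-2*j + a*j) + j = -j + a*j)
(A(8, 1) + x(9))*(-45) = (8*(-1 + 1) + 9)*(-45) = (8*0 + 9)*(-45) = (0 + 9)*(-45) = 9*(-45) = -405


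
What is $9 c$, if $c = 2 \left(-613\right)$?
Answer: $-11034$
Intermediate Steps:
$c = -1226$
$9 c = 9 \left(-1226\right) = -11034$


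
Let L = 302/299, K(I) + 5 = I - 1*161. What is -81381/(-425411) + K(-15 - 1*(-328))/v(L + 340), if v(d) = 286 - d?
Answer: -17359534995/6997160128 ≈ -2.4809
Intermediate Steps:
K(I) = -166 + I (K(I) = -5 + (I - 1*161) = -5 + (I - 161) = -5 + (-161 + I) = -166 + I)
L = 302/299 (L = 302*(1/299) = 302/299 ≈ 1.0100)
-81381/(-425411) + K(-15 - 1*(-328))/v(L + 340) = -81381/(-425411) + (-166 + (-15 - 1*(-328)))/(286 - (302/299 + 340)) = -81381*(-1/425411) + (-166 + (-15 + 328))/(286 - 1*101962/299) = 81381/425411 + (-166 + 313)/(286 - 101962/299) = 81381/425411 + 147/(-16448/299) = 81381/425411 + 147*(-299/16448) = 81381/425411 - 43953/16448 = -17359534995/6997160128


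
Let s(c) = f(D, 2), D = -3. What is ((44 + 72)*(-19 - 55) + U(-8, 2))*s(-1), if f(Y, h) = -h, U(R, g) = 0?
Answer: 17168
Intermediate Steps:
s(c) = -2 (s(c) = -1*2 = -2)
((44 + 72)*(-19 - 55) + U(-8, 2))*s(-1) = ((44 + 72)*(-19 - 55) + 0)*(-2) = (116*(-74) + 0)*(-2) = (-8584 + 0)*(-2) = -8584*(-2) = 17168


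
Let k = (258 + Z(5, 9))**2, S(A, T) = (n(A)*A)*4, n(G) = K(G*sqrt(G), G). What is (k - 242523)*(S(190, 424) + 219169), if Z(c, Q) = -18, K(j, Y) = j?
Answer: -40529388987 - 26702881200*sqrt(190) ≈ -4.0860e+11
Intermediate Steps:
n(G) = G**(3/2) (n(G) = G*sqrt(G) = G**(3/2))
S(A, T) = 4*A**(5/2) (S(A, T) = (A**(3/2)*A)*4 = A**(5/2)*4 = 4*A**(5/2))
k = 57600 (k = (258 - 18)**2 = 240**2 = 57600)
(k - 242523)*(S(190, 424) + 219169) = (57600 - 242523)*(4*190**(5/2) + 219169) = -184923*(4*(36100*sqrt(190)) + 219169) = -184923*(144400*sqrt(190) + 219169) = -184923*(219169 + 144400*sqrt(190)) = -40529388987 - 26702881200*sqrt(190)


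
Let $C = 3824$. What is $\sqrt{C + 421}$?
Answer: $\sqrt{4245} \approx 65.154$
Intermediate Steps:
$\sqrt{C + 421} = \sqrt{3824 + 421} = \sqrt{4245}$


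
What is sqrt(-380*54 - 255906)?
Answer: 3*I*sqrt(30714) ≈ 525.76*I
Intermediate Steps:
sqrt(-380*54 - 255906) = sqrt(-20520 - 255906) = sqrt(-276426) = 3*I*sqrt(30714)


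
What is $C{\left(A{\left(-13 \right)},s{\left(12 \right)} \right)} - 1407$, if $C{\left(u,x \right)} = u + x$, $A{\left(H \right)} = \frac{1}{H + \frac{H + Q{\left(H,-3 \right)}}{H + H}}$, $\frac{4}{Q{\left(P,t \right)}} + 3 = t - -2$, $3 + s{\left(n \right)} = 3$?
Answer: $- \frac{227947}{162} \approx -1407.1$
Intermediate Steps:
$s{\left(n \right)} = 0$ ($s{\left(n \right)} = -3 + 3 = 0$)
$Q{\left(P,t \right)} = \frac{4}{-1 + t}$ ($Q{\left(P,t \right)} = \frac{4}{-3 + \left(t - -2\right)} = \frac{4}{-3 + \left(t + 2\right)} = \frac{4}{-3 + \left(2 + t\right)} = \frac{4}{-1 + t}$)
$A{\left(H \right)} = \frac{1}{H + \frac{-1 + H}{2 H}}$ ($A{\left(H \right)} = \frac{1}{H + \frac{H + \frac{4}{-1 - 3}}{H + H}} = \frac{1}{H + \frac{H + \frac{4}{-4}}{2 H}} = \frac{1}{H + \left(H + 4 \left(- \frac{1}{4}\right)\right) \frac{1}{2 H}} = \frac{1}{H + \left(H - 1\right) \frac{1}{2 H}} = \frac{1}{H + \left(-1 + H\right) \frac{1}{2 H}} = \frac{1}{H + \frac{-1 + H}{2 H}}$)
$C{\left(A{\left(-13 \right)},s{\left(12 \right)} \right)} - 1407 = \left(2 \left(-13\right) \frac{1}{-1 - 13 + 2 \left(-13\right)^{2}} + 0\right) - 1407 = \left(2 \left(-13\right) \frac{1}{-1 - 13 + 2 \cdot 169} + 0\right) - 1407 = \left(2 \left(-13\right) \frac{1}{-1 - 13 + 338} + 0\right) - 1407 = \left(2 \left(-13\right) \frac{1}{324} + 0\right) - 1407 = \left(- \frac{13}{162} + 0\right) - 1407 = - \frac{13}{162} - 1407 = - \frac{227947}{162}$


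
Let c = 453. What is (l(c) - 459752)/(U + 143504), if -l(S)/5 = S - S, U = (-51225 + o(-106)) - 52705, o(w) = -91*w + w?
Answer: -229876/24557 ≈ -9.3609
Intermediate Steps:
o(w) = -90*w
U = -94390 (U = (-51225 - 90*(-106)) - 52705 = (-51225 + 9540) - 52705 = -41685 - 52705 = -94390)
l(S) = 0 (l(S) = -5*(S - S) = -5*0 = 0)
(l(c) - 459752)/(U + 143504) = (0 - 459752)/(-94390 + 143504) = -459752/49114 = -459752*1/49114 = -229876/24557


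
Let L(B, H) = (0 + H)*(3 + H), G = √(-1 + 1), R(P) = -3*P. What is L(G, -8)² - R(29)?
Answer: 1687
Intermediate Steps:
G = 0 (G = √0 = 0)
L(B, H) = H*(3 + H)
L(G, -8)² - R(29) = (-8*(3 - 8))² - (-3)*29 = (-8*(-5))² - 1*(-87) = 40² + 87 = 1600 + 87 = 1687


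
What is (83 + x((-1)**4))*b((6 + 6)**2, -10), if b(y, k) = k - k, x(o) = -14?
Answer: 0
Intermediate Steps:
b(y, k) = 0
(83 + x((-1)**4))*b((6 + 6)**2, -10) = (83 - 14)*0 = 69*0 = 0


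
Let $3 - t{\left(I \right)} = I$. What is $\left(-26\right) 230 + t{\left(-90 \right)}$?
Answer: $-5887$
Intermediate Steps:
$t{\left(I \right)} = 3 - I$
$\left(-26\right) 230 + t{\left(-90 \right)} = \left(-26\right) 230 + \left(3 - -90\right) = -5980 + \left(3 + 90\right) = -5980 + 93 = -5887$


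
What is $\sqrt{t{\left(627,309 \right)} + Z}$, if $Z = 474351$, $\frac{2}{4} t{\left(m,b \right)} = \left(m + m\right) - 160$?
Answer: $\sqrt{476539} \approx 690.32$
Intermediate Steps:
$t{\left(m,b \right)} = -320 + 4 m$ ($t{\left(m,b \right)} = 2 \left(\left(m + m\right) - 160\right) = 2 \left(2 m - 160\right) = 2 \left(-160 + 2 m\right) = -320 + 4 m$)
$\sqrt{t{\left(627,309 \right)} + Z} = \sqrt{\left(-320 + 4 \cdot 627\right) + 474351} = \sqrt{\left(-320 + 2508\right) + 474351} = \sqrt{2188 + 474351} = \sqrt{476539}$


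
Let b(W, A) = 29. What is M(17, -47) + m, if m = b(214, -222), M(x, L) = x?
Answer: 46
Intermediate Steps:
m = 29
M(17, -47) + m = 17 + 29 = 46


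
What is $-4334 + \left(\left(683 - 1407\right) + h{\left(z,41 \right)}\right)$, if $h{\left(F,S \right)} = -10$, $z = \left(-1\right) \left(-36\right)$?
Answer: $-5068$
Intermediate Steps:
$z = 36$
$-4334 + \left(\left(683 - 1407\right) + h{\left(z,41 \right)}\right) = -4334 + \left(\left(683 - 1407\right) - 10\right) = -4334 - 734 = -5068$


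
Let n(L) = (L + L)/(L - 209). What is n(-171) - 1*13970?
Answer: -139691/10 ≈ -13969.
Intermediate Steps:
n(L) = 2*L/(-209 + L) (n(L) = (2*L)/(-209 + L) = 2*L/(-209 + L))
n(-171) - 1*13970 = 2*(-171)/(-209 - 171) - 1*13970 = 2*(-171)/(-380) - 13970 = 2*(-171)*(-1/380) - 13970 = 9/10 - 13970 = -139691/10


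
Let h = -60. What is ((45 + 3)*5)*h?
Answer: -14400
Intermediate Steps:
((45 + 3)*5)*h = ((45 + 3)*5)*(-60) = (48*5)*(-60) = 240*(-60) = -14400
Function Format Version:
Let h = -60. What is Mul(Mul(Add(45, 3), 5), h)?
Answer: -14400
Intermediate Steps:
Mul(Mul(Add(45, 3), 5), h) = Mul(Mul(Add(45, 3), 5), -60) = Mul(Mul(48, 5), -60) = Mul(240, -60) = -14400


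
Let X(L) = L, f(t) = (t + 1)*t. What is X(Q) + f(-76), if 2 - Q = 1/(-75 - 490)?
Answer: 3221631/565 ≈ 5702.0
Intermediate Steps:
f(t) = t*(1 + t) (f(t) = (1 + t)*t = t*(1 + t))
Q = 1131/565 (Q = 2 - 1/(-75 - 490) = 2 - 1/(-565) = 2 - 1*(-1/565) = 2 + 1/565 = 1131/565 ≈ 2.0018)
X(Q) + f(-76) = 1131/565 - 76*(1 - 76) = 1131/565 - 76*(-75) = 1131/565 + 5700 = 3221631/565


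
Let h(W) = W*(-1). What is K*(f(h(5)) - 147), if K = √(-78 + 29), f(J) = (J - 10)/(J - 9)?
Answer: -2043*I/2 ≈ -1021.5*I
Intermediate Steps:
h(W) = -W
f(J) = (-10 + J)/(-9 + J)
K = 7*I (K = √(-49) = 7*I ≈ 7.0*I)
K*(f(h(5)) - 147) = (7*I)*((-10 - 1*5)/(-9 - 1*5) - 147) = (7*I)*((-10 - 5)/(-9 - 5) - 147) = (7*I)*(-15/(-14) - 147) = (7*I)*(-1/14*(-15) - 147) = (7*I)*(15/14 - 147) = (7*I)*(-2043/14) = -2043*I/2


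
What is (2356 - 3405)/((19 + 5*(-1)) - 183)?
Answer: 1049/169 ≈ 6.2071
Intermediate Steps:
(2356 - 3405)/((19 + 5*(-1)) - 183) = -1049/((19 - 5) - 183) = -1049/(14 - 183) = -1049/(-169) = -1049*(-1/169) = 1049/169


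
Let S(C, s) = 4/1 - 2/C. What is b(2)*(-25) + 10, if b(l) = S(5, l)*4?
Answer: -350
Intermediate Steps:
S(C, s) = 4 - 2/C (S(C, s) = 4*1 - 2/C = 4 - 2/C)
b(l) = 72/5 (b(l) = (4 - 2/5)*4 = (18/5)*4 = 72/5)
b(2)*(-25) + 10 = (72/5)*(-25) + 10 = -360 + 10 = -350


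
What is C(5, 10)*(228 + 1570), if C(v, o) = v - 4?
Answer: 1798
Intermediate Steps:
C(v, o) = -4 + v
C(5, 10)*(228 + 1570) = (-4 + 5)*(228 + 1570) = 1*1798 = 1798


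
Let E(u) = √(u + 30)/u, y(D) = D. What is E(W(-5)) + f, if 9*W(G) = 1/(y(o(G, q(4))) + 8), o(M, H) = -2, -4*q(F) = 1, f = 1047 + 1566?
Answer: 2613 + 3*√9726 ≈ 2908.9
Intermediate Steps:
f = 2613
q(F) = -¼ (q(F) = -¼*1 = -¼)
W(G) = 1/54 (W(G) = 1/(9*(-2 + 8)) = (⅑)/6 = (⅑)*(⅙) = 1/54)
E(u) = √(30 + u)/u
E(W(-5)) + f = √(30 + 1/54)/(1/54) + 2613 = 54*√(1621/54) + 2613 = 54*(√9726/18) + 2613 = 3*√9726 + 2613 = 2613 + 3*√9726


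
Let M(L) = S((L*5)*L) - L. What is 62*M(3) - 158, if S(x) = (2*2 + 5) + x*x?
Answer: 125764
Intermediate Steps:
S(x) = 9 + x**2 (S(x) = (4 + 5) + x**2 = 9 + x**2)
M(L) = 9 - L + 25*L**4 (M(L) = (9 + ((L*5)*L)**2) - L = (9 + ((5*L)*L)**2) - L = (9 + (5*L**2)**2) - L = (9 + 25*L**4) - L = 9 - L + 25*L**4)
62*M(3) - 158 = 62*(9 - 1*3 + 25*3**4) - 158 = 62*(9 - 3 + 25*81) - 158 = 62*(9 - 3 + 2025) - 158 = 62*2031 - 158 = 125922 - 158 = 125764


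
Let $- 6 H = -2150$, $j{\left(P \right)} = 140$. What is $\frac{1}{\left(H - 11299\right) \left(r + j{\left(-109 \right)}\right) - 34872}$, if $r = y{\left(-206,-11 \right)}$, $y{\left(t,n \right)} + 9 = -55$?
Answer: $- \frac{3}{2599088} \approx -1.1543 \cdot 10^{-6}$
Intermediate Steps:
$y{\left(t,n \right)} = -64$ ($y{\left(t,n \right)} = -9 - 55 = -64$)
$r = -64$
$H = \frac{1075}{3}$ ($H = \left(- \frac{1}{6}\right) \left(-2150\right) = \frac{1075}{3} \approx 358.33$)
$\frac{1}{\left(H - 11299\right) \left(r + j{\left(-109 \right)}\right) - 34872} = \frac{1}{\left(\frac{1075}{3} - 11299\right) \left(-64 + 140\right) - 34872} = \frac{1}{\left(- \frac{32822}{3}\right) 76 - 34872} = \frac{1}{- \frac{2494472}{3} - 34872} = \frac{1}{- \frac{2599088}{3}} = - \frac{3}{2599088}$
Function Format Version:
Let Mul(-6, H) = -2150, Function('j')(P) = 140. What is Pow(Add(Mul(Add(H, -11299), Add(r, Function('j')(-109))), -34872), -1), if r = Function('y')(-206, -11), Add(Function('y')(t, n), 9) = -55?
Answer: Rational(-3, 2599088) ≈ -1.1543e-6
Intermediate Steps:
Function('y')(t, n) = -64 (Function('y')(t, n) = Add(-9, -55) = -64)
r = -64
H = Rational(1075, 3) (H = Mul(Rational(-1, 6), -2150) = Rational(1075, 3) ≈ 358.33)
Pow(Add(Mul(Add(H, -11299), Add(r, Function('j')(-109))), -34872), -1) = Pow(Add(Mul(Add(Rational(1075, 3), -11299), Add(-64, 140)), -34872), -1) = Pow(Add(Mul(Rational(-32822, 3), 76), -34872), -1) = Pow(Add(Rational(-2494472, 3), -34872), -1) = Pow(Rational(-2599088, 3), -1) = Rational(-3, 2599088)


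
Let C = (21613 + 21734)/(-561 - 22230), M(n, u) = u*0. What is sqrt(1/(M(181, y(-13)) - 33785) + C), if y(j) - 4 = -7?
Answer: I*sqrt(125295225668922990)/256664645 ≈ 1.3791*I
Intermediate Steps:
y(j) = -3 (y(j) = 4 - 7 = -3)
M(n, u) = 0
C = -14449/7597 (C = 43347/(-22791) = 43347*(-1/22791) = -14449/7597 ≈ -1.9019)
sqrt(1/(M(181, y(-13)) - 33785) + C) = sqrt(1/(0 - 33785) - 14449/7597) = sqrt(1/(-33785) - 14449/7597) = sqrt(-1/33785 - 14449/7597) = sqrt(-488167062/256664645) = I*sqrt(125295225668922990)/256664645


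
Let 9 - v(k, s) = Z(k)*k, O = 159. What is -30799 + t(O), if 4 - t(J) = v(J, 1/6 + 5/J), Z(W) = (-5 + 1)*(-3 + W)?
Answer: -130020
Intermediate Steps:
Z(W) = 12 - 4*W (Z(W) = -4*(-3 + W) = 12 - 4*W)
v(k, s) = 9 - k*(12 - 4*k) (v(k, s) = 9 - (12 - 4*k)*k = 9 - k*(12 - 4*k))
t(J) = -5 - 4*J*(-3 + J) (t(J) = 4 - (9 + 4*J*(-3 + J)) = 4 + (-9 - 4*J*(-3 + J)) = -5 - 4*J*(-3 + J))
-30799 + t(O) = -30799 + (-5 - 4*159*(-3 + 159)) = -30799 + (-5 - 4*159*156) = -30799 + (-5 - 99216) = -30799 - 99221 = -130020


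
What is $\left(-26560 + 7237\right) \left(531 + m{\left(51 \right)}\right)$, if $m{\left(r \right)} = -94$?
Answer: $-8444151$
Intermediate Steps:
$\left(-26560 + 7237\right) \left(531 + m{\left(51 \right)}\right) = \left(-26560 + 7237\right) \left(531 - 94\right) = \left(-19323\right) 437 = -8444151$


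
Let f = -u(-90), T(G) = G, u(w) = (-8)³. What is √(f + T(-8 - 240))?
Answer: 2*√66 ≈ 16.248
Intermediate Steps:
u(w) = -512
f = 512 (f = -1*(-512) = 512)
√(f + T(-8 - 240)) = √(512 + (-8 - 240)) = √(512 - 248) = √264 = 2*√66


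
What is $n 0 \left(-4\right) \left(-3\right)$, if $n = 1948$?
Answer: $0$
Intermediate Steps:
$n 0 \left(-4\right) \left(-3\right) = 1948 \cdot 0 \left(-4\right) \left(-3\right) = 1948 \cdot 0 \left(-3\right) = 1948 \cdot 0 = 0$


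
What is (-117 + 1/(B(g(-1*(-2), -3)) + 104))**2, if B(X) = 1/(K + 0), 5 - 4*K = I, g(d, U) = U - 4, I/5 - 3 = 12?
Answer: 181144723321/13235044 ≈ 13687.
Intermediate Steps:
I = 75 (I = 15 + 5*12 = 15 + 60 = 75)
g(d, U) = -4 + U
K = -35/2 (K = 5/4 - 1/4*75 = 5/4 - 75/4 = -35/2 ≈ -17.500)
B(X) = -2/35 (B(X) = 1/(-35/2 + 0) = 1/(-35/2) = -2/35)
(-117 + 1/(B(g(-1*(-2), -3)) + 104))**2 = (-117 + 1/(-2/35 + 104))**2 = (-117 + 1/(3638/35))**2 = (-117 + 35/3638)**2 = (-425611/3638)**2 = 181144723321/13235044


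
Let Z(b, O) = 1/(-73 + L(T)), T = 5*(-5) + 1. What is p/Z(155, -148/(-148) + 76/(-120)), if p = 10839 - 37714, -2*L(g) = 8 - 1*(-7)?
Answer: 4326875/2 ≈ 2.1634e+6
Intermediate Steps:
T = -24 (T = -25 + 1 = -24)
L(g) = -15/2 (L(g) = -(8 - 1*(-7))/2 = -(8 + 7)/2 = -1/2*15 = -15/2)
Z(b, O) = -2/161 (Z(b, O) = 1/(-73 - 15/2) = 1/(-161/2) = -2/161)
p = -26875
p/Z(155, -148/(-148) + 76/(-120)) = -26875/(-2/161) = -26875*(-161/2) = 4326875/2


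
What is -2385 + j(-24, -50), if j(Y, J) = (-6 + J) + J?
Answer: -2491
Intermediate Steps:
j(Y, J) = -6 + 2*J
-2385 + j(-24, -50) = -2385 + (-6 + 2*(-50)) = -2385 + (-6 - 100) = -2385 - 106 = -2491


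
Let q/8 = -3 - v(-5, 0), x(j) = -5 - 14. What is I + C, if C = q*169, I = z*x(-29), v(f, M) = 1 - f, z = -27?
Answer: -11655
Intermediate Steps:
x(j) = -19
q = -72 (q = 8*(-3 - (1 - 1*(-5))) = 8*(-3 - (1 + 5)) = 8*(-3 - 1*6) = 8*(-3 - 6) = 8*(-9) = -72)
I = 513 (I = -27*(-19) = 513)
C = -12168 (C = -72*169 = -12168)
I + C = 513 - 12168 = -11655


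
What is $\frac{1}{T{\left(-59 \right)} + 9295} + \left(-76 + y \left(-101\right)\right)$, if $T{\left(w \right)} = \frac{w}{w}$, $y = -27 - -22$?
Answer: $\frac{3987985}{9296} \approx 429.0$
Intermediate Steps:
$y = -5$ ($y = -27 + 22 = -5$)
$T{\left(w \right)} = 1$
$\frac{1}{T{\left(-59 \right)} + 9295} + \left(-76 + y \left(-101\right)\right) = \frac{1}{1 + 9295} - -429 = \frac{1}{9296} + \left(-76 + 505\right) = \frac{1}{9296} + 429 = \frac{3987985}{9296}$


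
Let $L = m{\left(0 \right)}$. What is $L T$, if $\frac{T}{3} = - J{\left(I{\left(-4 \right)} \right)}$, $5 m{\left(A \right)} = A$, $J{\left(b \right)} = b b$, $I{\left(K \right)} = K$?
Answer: $0$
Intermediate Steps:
$J{\left(b \right)} = b^{2}$
$m{\left(A \right)} = \frac{A}{5}$
$L = 0$ ($L = \frac{1}{5} \cdot 0 = 0$)
$T = -48$ ($T = 3 \left(- \left(-4\right)^{2}\right) = 3 \left(\left(-1\right) 16\right) = 3 \left(-16\right) = -48$)
$L T = 0 \left(-48\right) = 0$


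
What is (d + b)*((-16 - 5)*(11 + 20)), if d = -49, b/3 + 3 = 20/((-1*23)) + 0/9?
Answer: 907494/23 ≈ 39456.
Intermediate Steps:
b = -267/23 (b = -9 + 3*(20/((-1*23)) + 0/9) = -9 + 3*(20/(-23) + 0*(⅑)) = -9 + 3*(20*(-1/23) + 0) = -9 + 3*(-20/23 + 0) = -9 + 3*(-20/23) = -9 - 60/23 = -267/23 ≈ -11.609)
(d + b)*((-16 - 5)*(11 + 20)) = (-49 - 267/23)*((-16 - 5)*(11 + 20)) = -(-29274)*31/23 = -1394/23*(-651) = 907494/23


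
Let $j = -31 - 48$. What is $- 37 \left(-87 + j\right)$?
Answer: $6142$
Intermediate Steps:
$j = -79$
$- 37 \left(-87 + j\right) = - 37 \left(-87 - 79\right) = \left(-37\right) \left(-166\right) = 6142$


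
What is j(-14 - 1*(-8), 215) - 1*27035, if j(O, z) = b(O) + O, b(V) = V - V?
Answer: -27041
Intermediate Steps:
b(V) = 0
j(O, z) = O (j(O, z) = 0 + O = O)
j(-14 - 1*(-8), 215) - 1*27035 = (-14 - 1*(-8)) - 1*27035 = (-14 + 8) - 27035 = -6 - 27035 = -27041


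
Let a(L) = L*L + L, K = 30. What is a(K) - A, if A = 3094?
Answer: -2164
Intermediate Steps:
a(L) = L + L**2 (a(L) = L**2 + L = L + L**2)
a(K) - A = 30*(1 + 30) - 1*3094 = 30*31 - 3094 = 930 - 3094 = -2164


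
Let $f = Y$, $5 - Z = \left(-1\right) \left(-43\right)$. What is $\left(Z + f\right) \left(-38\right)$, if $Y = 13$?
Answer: $950$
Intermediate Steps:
$Z = -38$ ($Z = 5 - \left(-1\right) \left(-43\right) = 5 - 43 = -38$)
$f = 13$
$\left(Z + f\right) \left(-38\right) = \left(-38 + 13\right) \left(-38\right) = \left(-25\right) \left(-38\right) = 950$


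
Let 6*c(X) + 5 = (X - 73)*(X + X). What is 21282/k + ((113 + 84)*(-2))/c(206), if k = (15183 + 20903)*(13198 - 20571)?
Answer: -315068407227/7288903657849 ≈ -0.043226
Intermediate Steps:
c(X) = -5/6 + X*(-73 + X)/3 (c(X) = -5/6 + ((X - 73)*(X + X))/6 = -5/6 + ((-73 + X)*(2*X))/6 = -5/6 + (2*X*(-73 + X))/6 = -5/6 + X*(-73 + X)/3)
k = -266062078 (k = 36086*(-7373) = -266062078)
21282/k + ((113 + 84)*(-2))/c(206) = 21282/(-266062078) + ((113 + 84)*(-2))/(-5/6 - 73/3*206 + (1/3)*206**2) = 21282*(-1/266062078) + (197*(-2))/(-5/6 - 15038/3 + (1/3)*42436) = -10641/133031039 - 394/(-5/6 - 15038/3 + 42436/3) = -10641/133031039 - 394/54791/6 = -10641/133031039 - 394*6/54791 = -10641/133031039 - 2364/54791 = -315068407227/7288903657849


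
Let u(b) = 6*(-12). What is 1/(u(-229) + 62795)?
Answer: 1/62723 ≈ 1.5943e-5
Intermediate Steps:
u(b) = -72
1/(u(-229) + 62795) = 1/(-72 + 62795) = 1/62723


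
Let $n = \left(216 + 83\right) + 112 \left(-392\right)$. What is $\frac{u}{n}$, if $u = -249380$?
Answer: $\frac{49876}{8721} \approx 5.7191$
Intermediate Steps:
$n = -43605$ ($n = 299 - 43904 = -43605$)
$\frac{u}{n} = - \frac{249380}{-43605} = \left(-249380\right) \left(- \frac{1}{43605}\right) = \frac{49876}{8721}$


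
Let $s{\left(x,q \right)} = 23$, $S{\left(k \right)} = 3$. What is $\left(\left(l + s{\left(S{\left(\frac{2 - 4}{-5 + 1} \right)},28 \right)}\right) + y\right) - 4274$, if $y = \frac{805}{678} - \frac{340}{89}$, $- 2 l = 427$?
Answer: $- \frac{134777867}{30171} \approx -4467.1$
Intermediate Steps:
$l = - \frac{427}{2}$ ($l = \left(- \frac{1}{2}\right) 427 = - \frac{427}{2} \approx -213.5$)
$y = - \frac{158875}{60342}$ ($y = 805 \cdot \frac{1}{678} - \frac{340}{89} = \frac{805}{678} - \frac{340}{89} = - \frac{158875}{60342} \approx -2.6329$)
$\left(\left(l + s{\left(S{\left(\frac{2 - 4}{-5 + 1} \right)},28 \right)}\right) + y\right) - 4274 = \left(\left(- \frac{427}{2} + 23\right) - \frac{158875}{60342}\right) - 4274 = \left(- \frac{381}{2} - \frac{158875}{60342}\right) - 4274 = - \frac{5827013}{30171} - 4274 = - \frac{134777867}{30171}$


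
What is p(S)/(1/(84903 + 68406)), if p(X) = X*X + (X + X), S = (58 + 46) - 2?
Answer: 1626301872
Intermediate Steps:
S = 102 (S = 104 - 2 = 102)
p(X) = X**2 + 2*X
p(S)/(1/(84903 + 68406)) = (102*(2 + 102))/(1/(84903 + 68406)) = (102*104)/(1/153309) = 10608/(1/153309) = 10608*153309 = 1626301872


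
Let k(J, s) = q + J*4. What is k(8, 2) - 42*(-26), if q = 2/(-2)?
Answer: 1123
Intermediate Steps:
q = -1 (q = 2*(-½) = -1)
k(J, s) = -1 + 4*J (k(J, s) = -1 + J*4 = -1 + 4*J)
k(8, 2) - 42*(-26) = (-1 + 4*8) - 42*(-26) = (-1 + 32) + 1092 = 31 + 1092 = 1123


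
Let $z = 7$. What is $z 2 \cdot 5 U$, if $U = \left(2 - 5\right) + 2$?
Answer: $-70$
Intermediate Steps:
$U = -1$ ($U = -3 + 2 = -1$)
$z 2 \cdot 5 U = 7 \cdot 2 \cdot 5 \left(-1\right) = 7 \cdot 10 \left(-1\right) = 70 \left(-1\right) = -70$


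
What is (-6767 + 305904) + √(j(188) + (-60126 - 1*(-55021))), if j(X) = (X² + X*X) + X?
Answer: 299137 + √65771 ≈ 2.9939e+5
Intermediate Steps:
j(X) = X + 2*X² (j(X) = (X² + X²) + X = 2*X² + X = X + 2*X²)
(-6767 + 305904) + √(j(188) + (-60126 - 1*(-55021))) = (-6767 + 305904) + √(188*(1 + 2*188) + (-60126 - 1*(-55021))) = 299137 + √(188*(1 + 376) + (-60126 + 55021)) = 299137 + √(188*377 - 5105) = 299137 + √(70876 - 5105) = 299137 + √65771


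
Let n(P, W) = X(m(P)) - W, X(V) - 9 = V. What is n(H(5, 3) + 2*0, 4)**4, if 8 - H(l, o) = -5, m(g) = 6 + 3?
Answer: 38416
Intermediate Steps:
m(g) = 9
H(l, o) = 13 (H(l, o) = 8 - 1*(-5) = 8 + 5 = 13)
X(V) = 9 + V
n(P, W) = 18 - W (n(P, W) = (9 + 9) - W = 18 - W)
n(H(5, 3) + 2*0, 4)**4 = (18 - 1*4)**4 = (18 - 4)**4 = 14**4 = 38416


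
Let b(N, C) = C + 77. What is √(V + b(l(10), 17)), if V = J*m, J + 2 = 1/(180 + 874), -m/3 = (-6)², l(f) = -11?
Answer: 2*√21516883/527 ≈ 17.604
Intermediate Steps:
b(N, C) = 77 + C
m = -108 (m = -3*(-6)² = -3*36 = -108)
J = -2107/1054 (J = -2 + 1/(180 + 874) = -2 + 1/1054 = -2107/1054 ≈ -1.9991)
V = 113778/527 (V = -2107/1054*(-108) = 113778/527 ≈ 215.90)
√(V + b(l(10), 17)) = √(113778/527 + (77 + 17)) = √(113778/527 + 94) = √(163316/527) = 2*√21516883/527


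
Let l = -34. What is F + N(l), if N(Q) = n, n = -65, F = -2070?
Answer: -2135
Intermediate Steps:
N(Q) = -65
F + N(l) = -2070 - 65 = -2135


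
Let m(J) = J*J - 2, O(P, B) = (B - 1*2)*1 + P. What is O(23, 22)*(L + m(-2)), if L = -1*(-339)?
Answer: 14663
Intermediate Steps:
L = 339
O(P, B) = -2 + B + P (O(P, B) = (B - 2)*1 + P = (-2 + B)*1 + P = (-2 + B) + P = -2 + B + P)
m(J) = -2 + J² (m(J) = J² - 2 = -2 + J²)
O(23, 22)*(L + m(-2)) = (-2 + 22 + 23)*(339 + (-2 + (-2)²)) = 43*(339 + (-2 + 4)) = 43*(339 + 2) = 43*341 = 14663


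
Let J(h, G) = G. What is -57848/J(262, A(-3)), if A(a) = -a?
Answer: -57848/3 ≈ -19283.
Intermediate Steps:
-57848/J(262, A(-3)) = -57848/((-1*(-3))) = -57848/3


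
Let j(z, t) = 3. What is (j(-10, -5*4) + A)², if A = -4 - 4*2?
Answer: 81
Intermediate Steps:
A = -12 (A = -4 - 8 = -12)
(j(-10, -5*4) + A)² = (3 - 12)² = (-9)² = 81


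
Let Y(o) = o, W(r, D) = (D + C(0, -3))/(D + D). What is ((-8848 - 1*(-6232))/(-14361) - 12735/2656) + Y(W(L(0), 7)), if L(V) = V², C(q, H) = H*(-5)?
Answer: -270667899/88999904 ≈ -3.0412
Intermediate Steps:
C(q, H) = -5*H
W(r, D) = (15 + D)/(2*D) (W(r, D) = (D - 5*(-3))/(D + D) = (D + 15)/((2*D)) = (15 + D)*(1/(2*D)) = (15 + D)/(2*D))
((-8848 - 1*(-6232))/(-14361) - 12735/2656) + Y(W(L(0), 7)) = ((-8848 - 1*(-6232))/(-14361) - 12735/2656) + (½)*(15 + 7)/7 = ((-8848 + 6232)*(-1/14361) - 12735*1/2656) + (½)*(⅐)*22 = (-2616*(-1/14361) - 12735/2656) + 11/7 = (872/4787 - 12735/2656) + 11/7 = -58646413/12714272 + 11/7 = -270667899/88999904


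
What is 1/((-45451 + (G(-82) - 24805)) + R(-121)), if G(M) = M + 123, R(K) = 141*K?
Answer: -1/87276 ≈ -1.1458e-5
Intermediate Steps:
G(M) = 123 + M
1/((-45451 + (G(-82) - 24805)) + R(-121)) = 1/((-45451 + ((123 - 82) - 24805)) + 141*(-121)) = 1/((-45451 + (41 - 24805)) - 17061) = 1/((-45451 - 24764) - 17061) = 1/(-70215 - 17061) = 1/(-87276) = -1/87276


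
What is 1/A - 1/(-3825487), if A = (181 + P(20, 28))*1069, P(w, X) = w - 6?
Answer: 4033942/797441892585 ≈ 5.0586e-6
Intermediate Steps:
P(w, X) = -6 + w
A = 208455 (A = (181 + (-6 + 20))*1069 = (181 + 14)*1069 = 195*1069 = 208455)
1/A - 1/(-3825487) = 1/208455 - 1/(-3825487) = 1/208455 - 1*(-1/3825487) = 1/208455 + 1/3825487 = 4033942/797441892585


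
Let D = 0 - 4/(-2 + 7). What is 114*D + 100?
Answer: 44/5 ≈ 8.8000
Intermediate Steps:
D = -⅘ (D = 0 - 4/5 = 0 - 4*⅕ = 0 - ⅘ = -⅘ ≈ -0.80000)
114*D + 100 = 114*(-⅘) + 100 = -456/5 + 100 = 44/5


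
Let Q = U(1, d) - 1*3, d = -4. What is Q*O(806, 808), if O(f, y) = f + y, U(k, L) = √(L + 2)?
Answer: -4842 + 1614*I*√2 ≈ -4842.0 + 2282.5*I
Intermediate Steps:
U(k, L) = √(2 + L)
Q = -3 + I*√2 (Q = √(2 - 4) - 1*3 = √(-2) - 3 = I*√2 - 3 = -3 + I*√2 ≈ -3.0 + 1.4142*I)
Q*O(806, 808) = (-3 + I*√2)*(806 + 808) = (-3 + I*√2)*1614 = -4842 + 1614*I*√2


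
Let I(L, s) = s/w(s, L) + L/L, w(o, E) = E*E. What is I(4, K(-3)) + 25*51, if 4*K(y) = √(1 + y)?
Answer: 1276 + I*√2/64 ≈ 1276.0 + 0.022097*I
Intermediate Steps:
w(o, E) = E²
K(y) = √(1 + y)/4
I(L, s) = 1 + s/L² (I(L, s) = s/(L²) + L/L = s/L² + 1 = 1 + s/L²)
I(4, K(-3)) + 25*51 = (1 + (√(1 - 3)/4)/4²) + 25*51 = (1 + (√(-2)/4)*(1/16)) + 1275 = (1 + ((I*√2)/4)*(1/16)) + 1275 = (1 + (I*√2/4)*(1/16)) + 1275 = (1 + I*√2/64) + 1275 = 1276 + I*√2/64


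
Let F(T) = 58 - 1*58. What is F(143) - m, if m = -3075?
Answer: 3075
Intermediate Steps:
F(T) = 0 (F(T) = 58 - 58 = 0)
F(143) - m = 0 - 1*(-3075) = 0 + 3075 = 3075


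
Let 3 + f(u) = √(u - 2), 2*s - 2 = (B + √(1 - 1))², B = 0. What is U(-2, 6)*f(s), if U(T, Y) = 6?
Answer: -18 + 6*I ≈ -18.0 + 6.0*I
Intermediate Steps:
s = 1 (s = 1 + (0 + √(1 - 1))²/2 = 1 + (0 + √0)²/2 = 1 + (0 + 0)²/2 = 1 + (½)*0² = 1 + (½)*0 = 1 + 0 = 1)
f(u) = -3 + √(-2 + u) (f(u) = -3 + √(u - 2) = -3 + √(-2 + u))
U(-2, 6)*f(s) = 6*(-3 + √(-2 + 1)) = 6*(-3 + √(-1)) = 6*(-3 + I) = -18 + 6*I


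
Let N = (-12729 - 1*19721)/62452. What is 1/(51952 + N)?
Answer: 31226/1622236927 ≈ 1.9249e-5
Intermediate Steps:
N = -16225/31226 (N = (-12729 - 19721)*(1/62452) = -32450*1/62452 = -16225/31226 ≈ -0.51960)
1/(51952 + N) = 1/(51952 - 16225/31226) = 1/(1622236927/31226) = 31226/1622236927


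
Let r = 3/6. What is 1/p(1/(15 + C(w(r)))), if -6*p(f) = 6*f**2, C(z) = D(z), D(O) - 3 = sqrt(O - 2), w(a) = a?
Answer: -(36 + I*sqrt(6))**2/4 ≈ -322.5 - 44.091*I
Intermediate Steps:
r = 1/2 (r = 3*(1/6) = 1/2 ≈ 0.50000)
D(O) = 3 + sqrt(-2 + O) (D(O) = 3 + sqrt(O - 2) = 3 + sqrt(-2 + O))
C(z) = 3 + sqrt(-2 + z)
p(f) = -f**2
1/p(1/(15 + C(w(r)))) = 1/(-(1/(15 + (3 + sqrt(-2 + 1/2))))**2) = 1/(-(1/(15 + (3 + sqrt(-3/2))))**2) = 1/(-(1/(15 + (3 + I*sqrt(6)/2)))**2) = 1/(-(1/(18 + I*sqrt(6)/2))**2) = 1/(-1/(18 + I*sqrt(6)/2)**2) = -(18 + I*sqrt(6)/2)**2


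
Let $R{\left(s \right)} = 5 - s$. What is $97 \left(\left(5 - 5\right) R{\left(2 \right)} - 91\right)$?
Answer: $-8827$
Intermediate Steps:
$97 \left(\left(5 - 5\right) R{\left(2 \right)} - 91\right) = 97 \left(\left(5 - 5\right) \left(5 - 2\right) - 91\right) = 97 \left(0 \left(5 - 2\right) - 91\right) = 97 \left(0 \cdot 3 - 91\right) = 97 \left(0 - 91\right) = 97 \left(-91\right) = -8827$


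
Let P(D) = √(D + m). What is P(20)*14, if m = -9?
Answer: 14*√11 ≈ 46.433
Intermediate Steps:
P(D) = √(-9 + D) (P(D) = √(D - 9) = √(-9 + D))
P(20)*14 = √(-9 + 20)*14 = √11*14 = 14*√11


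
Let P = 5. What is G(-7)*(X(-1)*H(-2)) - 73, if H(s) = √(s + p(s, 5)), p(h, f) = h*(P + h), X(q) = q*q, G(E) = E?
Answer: -73 - 14*I*√2 ≈ -73.0 - 19.799*I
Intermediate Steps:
X(q) = q²
p(h, f) = h*(5 + h)
H(s) = √(s + s*(5 + s))
G(-7)*(X(-1)*H(-2)) - 73 = -7*(-1)²*√(-2*(6 - 2)) - 73 = -7*√(-2*4) - 73 = -7*√(-8) - 73 = -7*2*I*√2 - 73 = -14*I*√2 - 73 = -73 - 14*I*√2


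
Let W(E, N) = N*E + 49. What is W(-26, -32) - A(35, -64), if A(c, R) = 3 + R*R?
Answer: -3218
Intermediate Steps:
A(c, R) = 3 + R**2
W(E, N) = 49 + E*N (W(E, N) = E*N + 49 = 49 + E*N)
W(-26, -32) - A(35, -64) = (49 - 26*(-32)) - (3 + (-64)**2) = (49 + 832) - (3 + 4096) = 881 - 1*4099 = 881 - 4099 = -3218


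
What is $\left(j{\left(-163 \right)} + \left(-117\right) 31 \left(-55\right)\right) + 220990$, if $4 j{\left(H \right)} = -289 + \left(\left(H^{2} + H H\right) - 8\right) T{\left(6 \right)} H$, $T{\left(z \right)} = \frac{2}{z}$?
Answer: $- \frac{1205119}{4} \approx -3.0128 \cdot 10^{5}$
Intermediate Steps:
$j{\left(H \right)} = - \frac{289}{4} + \frac{H \left(- \frac{8}{3} + \frac{2 H^{2}}{3}\right)}{4}$ ($j{\left(H \right)} = \frac{-289 + \left(\left(H^{2} + H H\right) - 8\right) \frac{2}{6} H}{4} = \frac{-289 + \left(\left(H^{2} + H^{2}\right) - 8\right) 2 \cdot \frac{1}{6} H}{4} = \frac{-289 + \left(2 H^{2} - 8\right) \frac{1}{3} H}{4} = \frac{-289 + \left(-8 + 2 H^{2}\right) \frac{1}{3} H}{4} = \frac{-289 + \left(- \frac{8}{3} + \frac{2 H^{2}}{3}\right) H}{4} = \frac{-289 + H \left(- \frac{8}{3} + \frac{2 H^{2}}{3}\right)}{4} = - \frac{289}{4} + \frac{H \left(- \frac{8}{3} + \frac{2 H^{2}}{3}\right)}{4}$)
$\left(j{\left(-163 \right)} + \left(-117\right) 31 \left(-55\right)\right) + 220990 = \left(\left(- \frac{289}{4} - - \frac{326}{3} + \frac{\left(-163\right)^{3}}{6}\right) + \left(-117\right) 31 \left(-55\right)\right) + 220990 = \left(\left(- \frac{289}{4} + \frac{326}{3} + \frac{1}{6} \left(-4330747\right)\right) - -199485\right) + 220990 = \left(\left(- \frac{289}{4} + \frac{326}{3} - \frac{4330747}{6}\right) + 199485\right) + 220990 = \left(- \frac{2887019}{4} + 199485\right) + 220990 = - \frac{2089079}{4} + 220990 = - \frac{1205119}{4}$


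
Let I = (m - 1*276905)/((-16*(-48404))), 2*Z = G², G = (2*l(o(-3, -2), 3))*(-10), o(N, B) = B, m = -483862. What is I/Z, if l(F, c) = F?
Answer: -760767/619571200 ≈ -0.0012279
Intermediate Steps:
G = 40 (G = (2*(-2))*(-10) = -4*(-10) = 40)
Z = 800 (Z = (½)*40² = (½)*1600 = 800)
I = -760767/774464 (I = (-483862 - 1*276905)/((-16*(-48404))) = (-483862 - 276905)/774464 = -760767*1/774464 = -760767/774464 ≈ -0.98231)
I/Z = -760767/774464/800 = -760767/774464*1/800 = -760767/619571200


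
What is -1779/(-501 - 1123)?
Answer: 1779/1624 ≈ 1.0954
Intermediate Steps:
-1779/(-501 - 1123) = -1779/(-1624) = -1/1624*(-1779) = 1779/1624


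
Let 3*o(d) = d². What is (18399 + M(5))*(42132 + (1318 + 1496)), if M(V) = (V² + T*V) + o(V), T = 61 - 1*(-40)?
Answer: 851157384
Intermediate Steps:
T = 101 (T = 61 + 40 = 101)
o(d) = d²/3
M(V) = 101*V + 4*V²/3 (M(V) = (V² + 101*V) + V²/3 = 101*V + 4*V²/3)
(18399 + M(5))*(42132 + (1318 + 1496)) = (18399 + (⅓)*5*(303 + 4*5))*(42132 + (1318 + 1496)) = (18399 + (⅓)*5*(303 + 20))*(42132 + 2814) = (18399 + (⅓)*5*323)*44946 = (18399 + 1615/3)*44946 = (56812/3)*44946 = 851157384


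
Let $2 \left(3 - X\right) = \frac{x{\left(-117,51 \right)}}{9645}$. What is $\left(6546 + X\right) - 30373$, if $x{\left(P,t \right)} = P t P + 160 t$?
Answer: $- \frac{153423753}{6430} \approx -23861.0$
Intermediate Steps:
$x{\left(P,t \right)} = 160 t + t P^{2}$ ($x{\left(P,t \right)} = t P^{2} + 160 t = 160 t + t P^{2}$)
$X = - \frac{216143}{6430}$ ($X = 3 - \frac{51 \left(160 + \left(-117\right)^{2}\right) \frac{1}{9645}}{2} = 3 - \frac{51 \left(160 + 13689\right) \frac{1}{9645}}{2} = 3 - \frac{51 \cdot 13849 \cdot \frac{1}{9645}}{2} = 3 - \frac{706299 \cdot \frac{1}{9645}}{2} = 3 - \frac{235433}{6430} = - \frac{216143}{6430} \approx -33.615$)
$\left(6546 + X\right) - 30373 = \left(6546 - \frac{216143}{6430}\right) - 30373 = \frac{41874637}{6430} - 30373 = - \frac{153423753}{6430}$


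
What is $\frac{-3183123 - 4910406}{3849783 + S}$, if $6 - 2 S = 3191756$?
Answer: $- \frac{8093529}{2253908} \approx -3.5909$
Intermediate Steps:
$S = -1595875$ ($S = 3 - 1595878 = -1595875$)
$\frac{-3183123 - 4910406}{3849783 + S} = \frac{-3183123 - 4910406}{3849783 - 1595875} = - \frac{8093529}{2253908}$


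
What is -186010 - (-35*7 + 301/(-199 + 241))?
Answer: -1114633/6 ≈ -1.8577e+5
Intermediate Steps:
-186010 - (-35*7 + 301/(-199 + 241)) = -186010 - (-245 + 301/42) = -186010 - (-245 + (1/42)*301) = -186010 - (-245 + 43/6) = -186010 - 1*(-1427/6) = -186010 + 1427/6 = -1114633/6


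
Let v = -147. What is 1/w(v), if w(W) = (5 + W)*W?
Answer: 1/20874 ≈ 4.7906e-5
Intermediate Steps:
w(W) = W*(5 + W)
1/w(v) = 1/(-147*(5 - 147)) = 1/(-147*(-142)) = 1/20874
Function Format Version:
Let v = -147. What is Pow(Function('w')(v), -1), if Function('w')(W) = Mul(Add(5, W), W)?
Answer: Rational(1, 20874) ≈ 4.7906e-5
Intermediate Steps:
Function('w')(W) = Mul(W, Add(5, W))
Pow(Function('w')(v), -1) = Pow(Mul(-147, Add(5, -147)), -1) = Pow(Mul(-147, -142), -1) = Pow(20874, -1) = Rational(1, 20874)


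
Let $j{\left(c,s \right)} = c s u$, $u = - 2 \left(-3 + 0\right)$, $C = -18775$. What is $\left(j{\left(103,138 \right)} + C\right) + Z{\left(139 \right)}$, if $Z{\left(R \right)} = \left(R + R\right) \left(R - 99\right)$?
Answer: $77629$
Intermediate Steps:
$u = 6$ ($u = \left(-2\right) \left(-3\right) = 6$)
$j{\left(c,s \right)} = 6 c s$ ($j{\left(c,s \right)} = c s 6 = 6 c s$)
$Z{\left(R \right)} = 2 R \left(-99 + R\right)$
$\left(j{\left(103,138 \right)} + C\right) + Z{\left(139 \right)} = \left(6 \cdot 103 \cdot 138 - 18775\right) + 2 \cdot 139 \left(-99 + 139\right) = \left(85284 - 18775\right) + 2 \cdot 139 \cdot 40 = 66509 + 11120 = 77629$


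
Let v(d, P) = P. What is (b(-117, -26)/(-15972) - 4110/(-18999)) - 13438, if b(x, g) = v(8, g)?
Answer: -226540122965/16858446 ≈ -13438.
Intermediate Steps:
b(x, g) = g
(b(-117, -26)/(-15972) - 4110/(-18999)) - 13438 = (-26/(-15972) - 4110/(-18999)) - 13438 = (-26*(-1/15972) - 4110*(-1/18999)) - 13438 = (13/7986 + 1370/6333) - 13438 = 3674383/16858446 - 13438 = -226540122965/16858446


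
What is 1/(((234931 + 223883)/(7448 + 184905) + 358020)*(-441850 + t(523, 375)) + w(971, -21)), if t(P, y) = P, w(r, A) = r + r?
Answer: -192353/30392724855203272 ≈ -6.3289e-12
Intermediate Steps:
w(r, A) = 2*r
1/(((234931 + 223883)/(7448 + 184905) + 358020)*(-441850 + t(523, 375)) + w(971, -21)) = 1/(((234931 + 223883)/(7448 + 184905) + 358020)*(-441850 + 523) + 2*971) = 1/((458814/192353 + 358020)*(-441327) + 1942) = 1/((68866679874/192353)*(-441327) + 1942) = 1/(-30392725228752798/192353 + 1942) = 1/(-30392724855203272/192353) = -192353/30392724855203272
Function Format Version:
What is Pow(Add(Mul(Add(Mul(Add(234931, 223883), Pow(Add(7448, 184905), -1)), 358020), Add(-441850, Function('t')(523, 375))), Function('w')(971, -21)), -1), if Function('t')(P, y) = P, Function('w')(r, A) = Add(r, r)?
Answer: Rational(-192353, 30392724855203272) ≈ -6.3289e-12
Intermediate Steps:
Function('w')(r, A) = Mul(2, r)
Pow(Add(Mul(Add(Mul(Add(234931, 223883), Pow(Add(7448, 184905), -1)), 358020), Add(-441850, Function('t')(523, 375))), Function('w')(971, -21)), -1) = Pow(Add(Mul(Add(Mul(Add(234931, 223883), Pow(Add(7448, 184905), -1)), 358020), Add(-441850, 523)), Mul(2, 971)), -1) = Pow(Add(Mul(Add(Mul(458814, Pow(192353, -1)), 358020), -441327), 1942), -1) = Pow(Add(Mul(Add(Mul(458814, Rational(1, 192353)), 358020), -441327), 1942), -1) = Pow(Add(Mul(Add(Rational(458814, 192353), 358020), -441327), 1942), -1) = Pow(Add(Mul(Rational(68866679874, 192353), -441327), 1942), -1) = Pow(Add(Rational(-30392725228752798, 192353), 1942), -1) = Pow(Rational(-30392724855203272, 192353), -1) = Rational(-192353, 30392724855203272)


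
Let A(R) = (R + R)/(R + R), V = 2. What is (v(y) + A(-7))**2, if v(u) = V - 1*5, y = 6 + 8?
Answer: 4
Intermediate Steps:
y = 14
v(u) = -3 (v(u) = 2 - 1*5 = 2 - 5 = -3)
A(R) = 1 (A(R) = (2*R)/((2*R)) = (2*R)*(1/(2*R)) = 1)
(v(y) + A(-7))**2 = (-3 + 1)**2 = (-2)**2 = 4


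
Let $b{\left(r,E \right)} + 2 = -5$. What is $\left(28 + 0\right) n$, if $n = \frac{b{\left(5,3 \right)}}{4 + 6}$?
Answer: $- \frac{98}{5} \approx -19.6$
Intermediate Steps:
$b{\left(r,E \right)} = -7$ ($b{\left(r,E \right)} = -2 - 5 = -7$)
$n = - \frac{7}{10}$ ($n = \frac{1}{4 + 6} \left(-7\right) = \frac{1}{10} \left(-7\right) = - \frac{7}{10} \approx -0.7$)
$\left(28 + 0\right) n = \left(28 + 0\right) \left(- \frac{7}{10}\right) = 28 \left(- \frac{7}{10}\right) = - \frac{98}{5}$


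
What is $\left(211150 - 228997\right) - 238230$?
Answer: $-256077$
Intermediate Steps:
$\left(211150 - 228997\right) - 238230 = -17847 - 238230 = -256077$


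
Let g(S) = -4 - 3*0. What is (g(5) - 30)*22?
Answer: -748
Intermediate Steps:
g(S) = -4 (g(S) = -4 + 0 = -4)
(g(5) - 30)*22 = (-4 - 30)*22 = -34*22 = -748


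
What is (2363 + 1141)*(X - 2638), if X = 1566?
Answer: -3756288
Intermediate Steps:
(2363 + 1141)*(X - 2638) = (2363 + 1141)*(1566 - 2638) = 3504*(-1072) = -3756288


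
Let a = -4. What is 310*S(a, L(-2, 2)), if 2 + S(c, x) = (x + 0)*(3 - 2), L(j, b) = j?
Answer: -1240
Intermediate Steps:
S(c, x) = -2 + x (S(c, x) = -2 + (x + 0)*(3 - 2) = -2 + x*1 = -2 + x)
310*S(a, L(-2, 2)) = 310*(-2 - 2) = 310*(-4) = -1240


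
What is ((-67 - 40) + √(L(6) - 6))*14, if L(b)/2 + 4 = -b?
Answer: -1498 + 14*I*√26 ≈ -1498.0 + 71.386*I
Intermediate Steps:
L(b) = -8 - 2*b (L(b) = -8 + 2*(-b) = -8 - 2*b)
((-67 - 40) + √(L(6) - 6))*14 = ((-67 - 40) + √((-8 - 2*6) - 6))*14 = (-107 + √((-8 - 12) - 6))*14 = (-107 + √(-20 - 6))*14 = (-107 + √(-26))*14 = (-107 + I*√26)*14 = -1498 + 14*I*√26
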